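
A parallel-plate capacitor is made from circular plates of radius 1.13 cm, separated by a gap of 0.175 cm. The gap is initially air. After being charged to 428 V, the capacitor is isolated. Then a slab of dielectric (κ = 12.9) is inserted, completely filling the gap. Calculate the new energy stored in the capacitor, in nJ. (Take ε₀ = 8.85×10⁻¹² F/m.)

U ≈ 14.4 nJ

A = π(1.13 cm)² = 4.01×10⁻⁴ m².
Initially C₁ = ε₀A/d = 8.85×10⁻¹² × 4.01×10⁻⁴ / 1.75×10⁻³ = 2.03×10⁻¹² F.
U₁ = 1.86×10⁻⁷ J.
Isolated ⇒ Q is held fixed. C₂ = 12.9 C₁ and U = Q²/(2C), so U₂/U₁ = C₁/C₂ = 0.0775.
U₂ = 0.0775 × 1.86×10⁻⁷ = 1.44×10⁻⁸ J.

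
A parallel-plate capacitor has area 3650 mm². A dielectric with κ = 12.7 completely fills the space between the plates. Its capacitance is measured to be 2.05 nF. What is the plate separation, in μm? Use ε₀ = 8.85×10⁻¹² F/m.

A = 3650 mm² = 3.65×10⁻³ m².
d = κε₀A/C = 12.7 × 8.85×10⁻¹² × 3.65×10⁻³ / 2.05×10⁻⁹ = 2.00×10⁻⁴ m.

200 μm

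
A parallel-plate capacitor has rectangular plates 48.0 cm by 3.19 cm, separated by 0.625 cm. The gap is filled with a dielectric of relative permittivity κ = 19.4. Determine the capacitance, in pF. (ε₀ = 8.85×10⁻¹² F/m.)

C ≈ 421 pF

A = 48.0 × 3.19 cm² = 1.53×10⁻² m².
C = κε₀A/d = 19.4 × 8.85×10⁻¹² × 1.53×10⁻² / 6.25×10⁻³ = 4.21×10⁻¹⁰ F.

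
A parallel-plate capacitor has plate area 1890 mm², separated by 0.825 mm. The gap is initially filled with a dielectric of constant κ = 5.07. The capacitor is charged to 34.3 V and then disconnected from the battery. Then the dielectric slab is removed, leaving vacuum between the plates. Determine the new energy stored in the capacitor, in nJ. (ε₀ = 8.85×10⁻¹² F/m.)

A = 1890 mm² = 1.89×10⁻³ m².
Initially C₁ = κε₀A/d = 5.07 × 8.85×10⁻¹² × 1.89×10⁻³ / 8.25×10⁻⁴ = 1.03×10⁻¹⁰ F.
U₁ = 6.05×10⁻⁸ J.
Isolated ⇒ Q is held fixed. C₂ = 0.197 C₁ and U = Q²/(2C), so U₂/U₁ = C₁/C₂ = 5.07.
U₂ = 5.07 × 6.05×10⁻⁸ = 3.07×10⁻⁷ J.

307 nJ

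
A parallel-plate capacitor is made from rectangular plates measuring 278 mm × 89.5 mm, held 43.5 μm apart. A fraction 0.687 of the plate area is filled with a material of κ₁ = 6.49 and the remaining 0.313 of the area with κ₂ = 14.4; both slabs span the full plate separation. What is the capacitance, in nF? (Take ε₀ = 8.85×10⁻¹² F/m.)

45.4 nF

A = 278 × 89.5 mm² = 2.49×10⁻² m².
Side-by-side slabs ⇒ two capacitors in parallel, each spanning the full gap.
C₁ = κ₁ε₀A₁/d = 6.49 × 8.85×10⁻¹² × 1.71×10⁻² / 4.35×10⁻⁵ = 2.26×10⁻⁸ F.
C₂ = κ₂ε₀A₂/d = 14.4 × 8.85×10⁻¹² × 7.79×10⁻³ / 4.35×10⁻⁵ = 2.28×10⁻⁸ F.
C = C₁ + C₂ = 4.54×10⁻⁸ F.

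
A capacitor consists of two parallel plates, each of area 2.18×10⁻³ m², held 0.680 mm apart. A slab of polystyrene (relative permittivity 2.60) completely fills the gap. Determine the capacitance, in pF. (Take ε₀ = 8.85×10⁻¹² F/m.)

C ≈ 73.8 pF

C = κε₀A/d = 2.60 × 8.85×10⁻¹² × 2.18×10⁻³ / 6.80×10⁻⁴ = 7.38×10⁻¹¹ F.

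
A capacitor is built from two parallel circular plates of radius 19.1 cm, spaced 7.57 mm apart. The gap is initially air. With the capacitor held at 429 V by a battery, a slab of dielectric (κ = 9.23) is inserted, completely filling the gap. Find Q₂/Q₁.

9.23

Battery connected ⇒ V is held fixed.
C₂ = 9.23 C₁ and Q = CV, so Q₂/Q₁ = C₂/C₁ = 9.23.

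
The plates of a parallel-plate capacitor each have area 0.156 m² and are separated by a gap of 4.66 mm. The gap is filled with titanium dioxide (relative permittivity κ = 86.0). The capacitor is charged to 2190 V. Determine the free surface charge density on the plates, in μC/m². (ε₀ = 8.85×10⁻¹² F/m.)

C = κε₀A/d = 86.0 × 8.85×10⁻¹² × 0.156 / 4.66×10⁻³ = 2.55×10⁻⁸ F.
σ = Q/A = CV/A = 2.55×10⁻⁸ × 2190 / 0.156 = 3.58×10⁻⁴ C/m².

σ ≈ 358 μC/m²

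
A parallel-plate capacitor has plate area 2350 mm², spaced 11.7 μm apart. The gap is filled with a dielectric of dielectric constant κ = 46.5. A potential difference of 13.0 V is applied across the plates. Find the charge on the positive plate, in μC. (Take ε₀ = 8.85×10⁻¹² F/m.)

Q ≈ 1.07 μC

A = 2350 mm² = 2.35×10⁻³ m².
C = κε₀A/d = 46.5 × 8.85×10⁻¹² × 2.35×10⁻³ / 1.17×10⁻⁵ = 8.27×10⁻⁸ F.
Q = CV = 8.27×10⁻⁸ × 13.0 = 1.07×10⁻⁶ C.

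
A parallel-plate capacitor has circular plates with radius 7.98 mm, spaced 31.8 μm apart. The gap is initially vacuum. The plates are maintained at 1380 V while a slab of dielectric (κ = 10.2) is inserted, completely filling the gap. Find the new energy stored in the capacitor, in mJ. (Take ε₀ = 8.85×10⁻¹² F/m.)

0.541 mJ

A = π(7.98 mm)² = 2.00×10⁻⁴ m².
Initially C₁ = ε₀A/d = 8.85×10⁻¹² × 2.00×10⁻⁴ / 3.18×10⁻⁵ = 5.57×10⁻¹¹ F.
U₁ = 5.30×10⁻⁵ J.
Battery connected ⇒ V is held fixed. C₂ = 10.2 C₁ and U = ½CV², so U₂/U₁ = C₂/C₁ = 10.2.
U₂ = 10.2 × 5.30×10⁻⁵ = 5.41×10⁻⁴ J.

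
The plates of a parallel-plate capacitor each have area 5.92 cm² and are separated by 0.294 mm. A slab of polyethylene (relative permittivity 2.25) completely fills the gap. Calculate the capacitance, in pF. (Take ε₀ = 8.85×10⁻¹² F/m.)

A = 5.92 cm² = 5.92×10⁻⁴ m².
C = κε₀A/d = 2.25 × 8.85×10⁻¹² × 5.92×10⁻⁴ / 2.94×10⁻⁴ = 4.01×10⁻¹¹ F.

C ≈ 40.1 pF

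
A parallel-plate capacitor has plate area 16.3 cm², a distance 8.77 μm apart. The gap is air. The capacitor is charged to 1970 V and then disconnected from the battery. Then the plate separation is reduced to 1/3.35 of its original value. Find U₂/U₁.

0.299

Isolated ⇒ Q is held fixed.
C₂ = 3.35 C₁ and U = Q²/(2C), so U₂/U₁ = C₁/C₂ = 0.299.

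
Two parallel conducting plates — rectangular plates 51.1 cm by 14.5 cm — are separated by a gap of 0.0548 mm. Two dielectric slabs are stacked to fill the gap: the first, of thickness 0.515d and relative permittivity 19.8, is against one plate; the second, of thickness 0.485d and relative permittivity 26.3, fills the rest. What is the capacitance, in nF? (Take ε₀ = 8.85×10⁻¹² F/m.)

C ≈ 269 nF

A = 51.1 × 14.5 cm² = 7.41×10⁻² m².
Stacked slabs ⇒ two capacitors in series, each with the full plate area.
C₁ = κ₁ε₀A/d₁ = 19.8 × 8.85×10⁻¹² × 7.41×10⁻² / 2.82×10⁻⁵ = 4.60×10⁻⁷ F.
C₂ = κ₂ε₀A/d₂ = 26.3 × 8.85×10⁻¹² × 7.41×10⁻² / 2.66×10⁻⁵ = 6.49×10⁻⁷ F.
C = (1/C₁ + 1/C₂)⁻¹ = 2.69×10⁻⁷ F.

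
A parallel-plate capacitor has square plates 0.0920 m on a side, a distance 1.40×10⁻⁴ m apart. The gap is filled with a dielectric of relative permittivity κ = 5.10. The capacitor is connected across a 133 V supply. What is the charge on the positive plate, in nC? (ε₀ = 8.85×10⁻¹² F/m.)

A = (0.0920 m)² = 8.46×10⁻³ m².
C = κε₀A/d = 5.10 × 8.85×10⁻¹² × 8.46×10⁻³ / 1.40×10⁻⁴ = 2.73×10⁻⁹ F.
Q = CV = 2.73×10⁻⁹ × 133 = 3.63×10⁻⁷ C.

Q ≈ 363 nC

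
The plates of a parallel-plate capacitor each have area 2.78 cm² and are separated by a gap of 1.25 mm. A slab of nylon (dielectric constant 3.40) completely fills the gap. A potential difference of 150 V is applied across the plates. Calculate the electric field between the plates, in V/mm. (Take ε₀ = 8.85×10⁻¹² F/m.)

E = V/d = 150 / 1.25×10⁻³ = 1.20×10⁵ V/m.

E ≈ 120 V/mm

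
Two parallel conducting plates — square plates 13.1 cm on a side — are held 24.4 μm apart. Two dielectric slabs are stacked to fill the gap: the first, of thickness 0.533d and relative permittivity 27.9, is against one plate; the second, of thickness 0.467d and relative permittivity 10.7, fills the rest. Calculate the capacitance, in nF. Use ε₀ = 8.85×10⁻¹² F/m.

99.2 nF

A = (13.1 cm)² = 1.72×10⁻² m².
Stacked slabs ⇒ two capacitors in series, each with the full plate area.
C₁ = κ₁ε₀A/d₁ = 27.9 × 8.85×10⁻¹² × 1.72×10⁻² / 1.30×10⁻⁵ = 3.26×10⁻⁷ F.
C₂ = κ₂ε₀A/d₂ = 10.7 × 8.85×10⁻¹² × 1.72×10⁻² / 1.14×10⁻⁵ = 1.43×10⁻⁷ F.
C = (1/C₁ + 1/C₂)⁻¹ = 9.92×10⁻⁸ F.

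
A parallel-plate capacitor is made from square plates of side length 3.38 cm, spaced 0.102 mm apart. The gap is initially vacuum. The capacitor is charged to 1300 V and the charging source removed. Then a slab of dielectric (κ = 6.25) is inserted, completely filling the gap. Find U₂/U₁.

U₂/U₁ ≈ 0.160

Isolated ⇒ Q is held fixed.
C₂ = 6.25 C₁ and U = Q²/(2C), so U₂/U₁ = C₁/C₂ = 0.160.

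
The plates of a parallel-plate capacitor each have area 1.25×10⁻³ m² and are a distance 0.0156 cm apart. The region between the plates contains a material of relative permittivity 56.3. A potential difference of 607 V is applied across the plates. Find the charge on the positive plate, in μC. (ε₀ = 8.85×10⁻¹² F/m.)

Q ≈ 2.42 μC

C = κε₀A/d = 56.3 × 8.85×10⁻¹² × 1.25×10⁻³ / 1.56×10⁻⁴ = 3.99×10⁻⁹ F.
Q = CV = 3.99×10⁻⁹ × 607 = 2.42×10⁻⁶ C.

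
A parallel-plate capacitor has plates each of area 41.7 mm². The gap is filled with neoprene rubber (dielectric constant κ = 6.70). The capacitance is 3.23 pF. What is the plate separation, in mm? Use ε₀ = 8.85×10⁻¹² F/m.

A = 41.7 mm² = 4.17×10⁻⁵ m².
d = κε₀A/C = 6.70 × 8.85×10⁻¹² × 4.17×10⁻⁵ / 3.23×10⁻¹² = 7.66×10⁻⁴ m.

d ≈ 0.766 mm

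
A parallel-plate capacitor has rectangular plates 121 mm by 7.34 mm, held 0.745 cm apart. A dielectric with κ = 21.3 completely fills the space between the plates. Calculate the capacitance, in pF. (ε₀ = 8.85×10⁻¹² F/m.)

22.5 pF

A = 121 × 7.34 mm² = 8.88×10⁻⁴ m².
C = κε₀A/d = 21.3 × 8.85×10⁻¹² × 8.88×10⁻⁴ / 7.45×10⁻³ = 2.25×10⁻¹¹ F.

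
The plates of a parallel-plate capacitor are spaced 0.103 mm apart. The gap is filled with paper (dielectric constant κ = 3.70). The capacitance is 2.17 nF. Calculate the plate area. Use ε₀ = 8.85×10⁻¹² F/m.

A ≈ 68.3 cm²

A = Cd/(κε₀) = 2.17×10⁻⁹ × 1.03×10⁻⁴ / (3.70 × 8.85×10⁻¹²) = 6.83×10⁻³ m².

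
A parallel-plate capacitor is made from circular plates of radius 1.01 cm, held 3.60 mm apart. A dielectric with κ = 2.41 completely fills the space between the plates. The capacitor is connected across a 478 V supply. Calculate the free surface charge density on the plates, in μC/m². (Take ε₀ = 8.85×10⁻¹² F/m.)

σ ≈ 2.83 μC/m²

A = π(1.01 cm)² = 3.20×10⁻⁴ m².
C = κε₀A/d = 2.41 × 8.85×10⁻¹² × 3.20×10⁻⁴ / 3.60×10⁻³ = 1.90×10⁻¹² F.
σ = Q/A = CV/A = 1.90×10⁻¹² × 478 / 3.20×10⁻⁴ = 2.83×10⁻⁶ C/m².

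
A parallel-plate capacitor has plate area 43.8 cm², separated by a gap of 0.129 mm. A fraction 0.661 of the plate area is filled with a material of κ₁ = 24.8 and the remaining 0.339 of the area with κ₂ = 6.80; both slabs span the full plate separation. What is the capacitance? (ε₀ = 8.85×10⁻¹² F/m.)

A = 43.8 cm² = 4.38×10⁻³ m².
Side-by-side slabs ⇒ two capacitors in parallel, each spanning the full gap.
C₁ = κ₁ε₀A₁/d = 24.8 × 8.85×10⁻¹² × 2.90×10⁻³ / 1.29×10⁻⁴ = 4.93×10⁻⁹ F.
C₂ = κ₂ε₀A₂/d = 6.80 × 8.85×10⁻¹² × 1.48×10⁻³ / 1.29×10⁻⁴ = 6.93×10⁻¹⁰ F.
C = C₁ + C₂ = 5.62×10⁻⁹ F.

5.62 nF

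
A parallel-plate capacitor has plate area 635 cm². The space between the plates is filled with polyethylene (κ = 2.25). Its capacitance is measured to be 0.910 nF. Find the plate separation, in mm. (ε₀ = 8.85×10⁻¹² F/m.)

1.39 mm

A = 635 cm² = 6.35×10⁻² m².
d = κε₀A/C = 2.25 × 8.85×10⁻¹² × 6.35×10⁻² / 9.10×10⁻¹⁰ = 1.39×10⁻³ m.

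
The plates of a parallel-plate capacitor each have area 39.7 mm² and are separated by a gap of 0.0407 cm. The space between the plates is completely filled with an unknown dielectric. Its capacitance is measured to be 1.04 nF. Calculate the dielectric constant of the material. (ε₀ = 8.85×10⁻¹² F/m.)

A = 39.7 mm² = 3.97×10⁻⁵ m².
κ = Cd/(ε₀A) = 1.04×10⁻⁹ × 4.07×10⁻⁴ / (8.85×10⁻¹² × 3.97×10⁻⁵) = 1205.

κ ≈ 1205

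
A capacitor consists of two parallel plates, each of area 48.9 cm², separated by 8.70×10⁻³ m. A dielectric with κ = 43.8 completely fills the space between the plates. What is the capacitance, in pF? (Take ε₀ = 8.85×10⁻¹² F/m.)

A = 48.9 cm² = 4.89×10⁻³ m².
C = κε₀A/d = 43.8 × 8.85×10⁻¹² × 4.89×10⁻³ / 8.70×10⁻³ = 2.18×10⁻¹⁰ F.

218 pF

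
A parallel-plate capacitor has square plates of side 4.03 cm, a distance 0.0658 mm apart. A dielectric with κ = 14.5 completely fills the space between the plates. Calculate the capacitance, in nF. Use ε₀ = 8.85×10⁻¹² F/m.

A = (4.03 cm)² = 1.62×10⁻³ m².
C = κε₀A/d = 14.5 × 8.85×10⁻¹² × 1.62×10⁻³ / 6.58×10⁻⁵ = 3.17×10⁻⁹ F.

3.17 nF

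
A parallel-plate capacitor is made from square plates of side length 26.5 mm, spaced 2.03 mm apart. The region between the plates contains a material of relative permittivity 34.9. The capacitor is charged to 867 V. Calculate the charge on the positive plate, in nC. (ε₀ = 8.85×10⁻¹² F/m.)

92.6 nC

A = (26.5 mm)² = 7.02×10⁻⁴ m².
C = κε₀A/d = 34.9 × 8.85×10⁻¹² × 7.02×10⁻⁴ / 2.03×10⁻³ = 1.07×10⁻¹⁰ F.
Q = CV = 1.07×10⁻¹⁰ × 867 = 9.26×10⁻⁸ C.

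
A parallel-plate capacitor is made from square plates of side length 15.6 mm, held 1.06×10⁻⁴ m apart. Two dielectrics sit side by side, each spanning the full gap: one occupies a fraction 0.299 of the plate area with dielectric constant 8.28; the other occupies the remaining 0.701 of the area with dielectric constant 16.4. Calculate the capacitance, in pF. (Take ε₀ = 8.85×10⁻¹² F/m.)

C ≈ 284 pF

A = (15.6 mm)² = 2.43×10⁻⁴ m².
Side-by-side slabs ⇒ two capacitors in parallel, each spanning the full gap.
C₁ = κ₁ε₀A₁/d = 8.28 × 8.85×10⁻¹² × 7.28×10⁻⁵ / 1.06×10⁻⁴ = 5.03×10⁻¹¹ F.
C₂ = κ₂ε₀A₂/d = 16.4 × 8.85×10⁻¹² × 1.71×10⁻⁴ / 1.06×10⁻⁴ = 2.34×10⁻¹⁰ F.
C = C₁ + C₂ = 2.84×10⁻¹⁰ F.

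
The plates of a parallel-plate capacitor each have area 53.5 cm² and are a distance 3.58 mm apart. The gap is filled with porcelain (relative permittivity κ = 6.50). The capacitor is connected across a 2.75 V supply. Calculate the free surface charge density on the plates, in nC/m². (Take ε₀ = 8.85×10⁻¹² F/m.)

44.2 nC/m²

A = 53.5 cm² = 5.35×10⁻³ m².
C = κε₀A/d = 6.50 × 8.85×10⁻¹² × 5.35×10⁻³ / 3.58×10⁻³ = 8.60×10⁻¹¹ F.
σ = Q/A = CV/A = 8.60×10⁻¹¹ × 2.75 / 5.35×10⁻³ = 4.42×10⁻⁸ C/m².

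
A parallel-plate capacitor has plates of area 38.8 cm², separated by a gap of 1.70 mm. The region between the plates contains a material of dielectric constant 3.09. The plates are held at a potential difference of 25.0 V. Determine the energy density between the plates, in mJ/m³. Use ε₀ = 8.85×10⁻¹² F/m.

E = V/d = 25.0 / 1.70×10⁻³ = 1.47×10⁴ V/m.
u = ½κε₀E² = ½ × 3.09 × 8.85×10⁻¹² × (1.47×10⁴)² = 2.96×10⁻³ J/m³.

u ≈ 2.96 mJ/m³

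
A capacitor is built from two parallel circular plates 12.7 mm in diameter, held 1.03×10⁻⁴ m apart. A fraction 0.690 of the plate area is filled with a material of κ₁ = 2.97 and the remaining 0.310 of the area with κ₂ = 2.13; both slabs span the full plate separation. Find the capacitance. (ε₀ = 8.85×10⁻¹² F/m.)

A = π(12.7/2 mm)² = 1.27×10⁻⁴ m².
Side-by-side slabs ⇒ two capacitors in parallel, each spanning the full gap.
C₁ = κ₁ε₀A₁/d = 2.97 × 8.85×10⁻¹² × 8.74×10⁻⁵ / 1.03×10⁻⁴ = 2.23×10⁻¹¹ F.
C₂ = κ₂ε₀A₂/d = 2.13 × 8.85×10⁻¹² × 3.93×10⁻⁵ / 1.03×10⁻⁴ = 7.19×10⁻¹² F.
C = C₁ + C₂ = 2.95×10⁻¹¹ F.

29.5 pF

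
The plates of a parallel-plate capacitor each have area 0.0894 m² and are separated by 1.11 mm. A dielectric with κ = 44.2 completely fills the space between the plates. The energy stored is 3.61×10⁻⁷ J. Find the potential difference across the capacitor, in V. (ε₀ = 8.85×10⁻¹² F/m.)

V ≈ 4.79 V

C = κε₀A/d = 44.2 × 8.85×10⁻¹² × 8.94×10⁻² / 1.11×10⁻³ = 3.15×10⁻⁸ F.
V = √(2U/C) = √(2 × 3.61×10⁻⁷ / 3.15×10⁻⁸) = 4.79 V.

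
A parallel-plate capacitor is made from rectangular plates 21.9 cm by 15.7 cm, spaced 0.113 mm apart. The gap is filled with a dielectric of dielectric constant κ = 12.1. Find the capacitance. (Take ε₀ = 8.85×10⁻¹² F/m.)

32.6 nF

A = 21.9 × 15.7 cm² = 3.44×10⁻² m².
C = κε₀A/d = 12.1 × 8.85×10⁻¹² × 3.44×10⁻² / 1.13×10⁻⁴ = 3.26×10⁻⁸ F.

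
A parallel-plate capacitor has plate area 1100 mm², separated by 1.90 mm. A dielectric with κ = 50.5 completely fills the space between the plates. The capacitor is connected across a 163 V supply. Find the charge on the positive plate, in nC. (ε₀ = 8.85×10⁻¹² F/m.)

A = 1100 mm² = 1.10×10⁻³ m².
C = κε₀A/d = 50.5 × 8.85×10⁻¹² × 1.10×10⁻³ / 1.90×10⁻³ = 2.59×10⁻¹⁰ F.
Q = CV = 2.59×10⁻¹⁰ × 163 = 4.22×10⁻⁸ C.

42.2 nC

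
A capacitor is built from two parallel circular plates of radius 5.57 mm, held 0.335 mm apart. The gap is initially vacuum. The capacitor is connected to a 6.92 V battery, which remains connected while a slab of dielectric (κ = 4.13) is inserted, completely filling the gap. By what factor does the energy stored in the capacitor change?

Battery connected ⇒ V is held fixed.
C₂ = 4.13 C₁ and U = ½CV², so U₂/U₁ = C₂/C₁ = 4.13.

U₂/U₁ ≈ 4.13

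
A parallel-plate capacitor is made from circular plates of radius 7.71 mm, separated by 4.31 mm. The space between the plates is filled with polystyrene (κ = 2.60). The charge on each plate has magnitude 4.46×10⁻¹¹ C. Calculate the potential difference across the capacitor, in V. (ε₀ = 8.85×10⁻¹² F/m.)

44.7 V

A = π(7.71 mm)² = 1.87×10⁻⁴ m².
C = κε₀A/d = 2.60 × 8.85×10⁻¹² × 1.87×10⁻⁴ / 4.31×10⁻³ = 9.97×10⁻¹³ F.
V = Q/C = 4.46×10⁻¹¹ / 9.97×10⁻¹³ = 44.7 V.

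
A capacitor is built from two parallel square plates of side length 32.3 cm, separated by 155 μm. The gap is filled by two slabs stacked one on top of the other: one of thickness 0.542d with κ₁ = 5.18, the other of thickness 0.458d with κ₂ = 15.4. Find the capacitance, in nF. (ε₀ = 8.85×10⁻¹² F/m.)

A = (32.3 cm)² = 0.104 m².
Stacked slabs ⇒ two capacitors in series, each with the full plate area.
C₁ = κ₁ε₀A/d₁ = 5.18 × 8.85×10⁻¹² × 0.104 / 8.40×10⁻⁵ = 5.69×10⁻⁸ F.
C₂ = κ₂ε₀A/d₂ = 15.4 × 8.85×10⁻¹² × 0.104 / 7.10×10⁻⁵ = 2.00×10⁻⁷ F.
C = (1/C₁ + 1/C₂)⁻¹ = 4.43×10⁻⁸ F.

44.3 nF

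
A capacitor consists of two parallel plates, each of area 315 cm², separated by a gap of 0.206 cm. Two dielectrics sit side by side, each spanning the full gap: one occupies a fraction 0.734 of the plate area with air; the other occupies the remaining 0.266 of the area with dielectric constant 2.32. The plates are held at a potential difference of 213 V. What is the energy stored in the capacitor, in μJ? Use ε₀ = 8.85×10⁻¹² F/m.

4.15 μJ

A = 315 cm² = 3.15×10⁻² m².
Side-by-side slabs ⇒ two capacitors in parallel, each spanning the full gap.
C₁ = κ₁ε₀A₁/d = 1.00 × 8.85×10⁻¹² × 2.31×10⁻² / 2.06×10⁻³ = 9.93×10⁻¹¹ F.
C₂ = κ₂ε₀A₂/d = 2.32 × 8.85×10⁻¹² × 8.38×10⁻³ / 2.06×10⁻³ = 8.35×10⁻¹¹ F.
C = C₁ + C₂ = 1.83×10⁻¹⁰ F.
U = ½CV² = ½ × 1.83×10⁻¹⁰ × (213)² = 4.15×10⁻⁶ J.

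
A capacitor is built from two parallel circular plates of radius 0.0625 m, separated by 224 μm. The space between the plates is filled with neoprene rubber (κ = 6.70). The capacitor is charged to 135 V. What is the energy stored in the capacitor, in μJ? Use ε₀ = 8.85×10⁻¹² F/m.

A = π(0.0625 m)² = 1.23×10⁻² m².
C = κε₀A/d = 6.70 × 8.85×10⁻¹² × 1.23×10⁻² / 2.24×10⁻⁴ = 3.25×10⁻⁹ F.
U = ½CV² = ½ × 3.25×10⁻⁹ × (135)² = 2.96×10⁻⁵ J.

U ≈ 29.6 μJ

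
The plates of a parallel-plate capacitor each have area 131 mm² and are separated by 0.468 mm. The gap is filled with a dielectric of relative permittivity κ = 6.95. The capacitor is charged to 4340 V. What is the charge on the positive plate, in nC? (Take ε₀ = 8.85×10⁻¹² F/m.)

A = 131 mm² = 1.31×10⁻⁴ m².
C = κε₀A/d = 6.95 × 8.85×10⁻¹² × 1.31×10⁻⁴ / 4.68×10⁻⁴ = 1.72×10⁻¹¹ F.
Q = CV = 1.72×10⁻¹¹ × 4340 = 7.47×10⁻⁸ C.

74.7 nC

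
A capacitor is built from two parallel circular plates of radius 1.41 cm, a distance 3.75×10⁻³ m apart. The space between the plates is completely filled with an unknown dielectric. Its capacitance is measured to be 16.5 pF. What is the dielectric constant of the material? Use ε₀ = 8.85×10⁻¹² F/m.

A = π(1.41 cm)² = 6.25×10⁻⁴ m².
κ = Cd/(ε₀A) = 1.65×10⁻¹¹ × 3.75×10⁻³ / (8.85×10⁻¹² × 6.25×10⁻⁴) = 11.2.

κ ≈ 11.2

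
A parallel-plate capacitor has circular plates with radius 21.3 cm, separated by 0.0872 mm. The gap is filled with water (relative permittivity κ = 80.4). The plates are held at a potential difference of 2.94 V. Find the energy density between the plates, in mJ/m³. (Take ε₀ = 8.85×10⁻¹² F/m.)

E = V/d = 2.94 / 8.72×10⁻⁵ = 3.37×10⁴ V/m.
u = ½κε₀E² = ½ × 80.4 × 8.85×10⁻¹² × (3.37×10⁴)² = 0.404 J/m³.

u ≈ 404 mJ/m³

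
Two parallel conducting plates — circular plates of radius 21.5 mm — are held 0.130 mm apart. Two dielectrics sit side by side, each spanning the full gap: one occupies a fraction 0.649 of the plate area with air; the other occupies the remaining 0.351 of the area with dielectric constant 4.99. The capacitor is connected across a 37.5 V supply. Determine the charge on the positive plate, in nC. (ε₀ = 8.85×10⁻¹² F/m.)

A = π(21.5 mm)² = 1.45×10⁻³ m².
Side-by-side slabs ⇒ two capacitors in parallel, each spanning the full gap.
C₁ = κ₁ε₀A₁/d = 1.00 × 8.85×10⁻¹² × 9.42×10⁻⁴ / 1.30×10⁻⁴ = 6.42×10⁻¹¹ F.
C₂ = κ₂ε₀A₂/d = 4.99 × 8.85×10⁻¹² × 5.10×10⁻⁴ / 1.30×10⁻⁴ = 1.73×10⁻¹⁰ F.
C = C₁ + C₂ = 2.37×10⁻¹⁰ F.
Q = CV = 2.37×10⁻¹⁰ × 37.5 = 8.90×10⁻⁹ C.

8.90 nC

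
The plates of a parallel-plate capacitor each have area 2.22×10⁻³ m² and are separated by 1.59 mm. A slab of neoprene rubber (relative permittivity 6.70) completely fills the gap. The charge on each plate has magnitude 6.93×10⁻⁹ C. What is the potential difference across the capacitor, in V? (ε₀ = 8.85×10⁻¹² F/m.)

C = κε₀A/d = 6.70 × 8.85×10⁻¹² × 2.22×10⁻³ / 1.59×10⁻³ = 8.28×10⁻¹¹ F.
V = Q/C = 6.93×10⁻⁹ / 8.28×10⁻¹¹ = 83.7 V.

83.7 V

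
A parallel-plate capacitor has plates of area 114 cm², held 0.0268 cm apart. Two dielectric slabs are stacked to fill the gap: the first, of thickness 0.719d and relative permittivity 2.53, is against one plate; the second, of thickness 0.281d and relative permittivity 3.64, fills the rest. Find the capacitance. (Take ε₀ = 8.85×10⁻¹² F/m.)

1.04 nF

A = 114 cm² = 1.14×10⁻² m².
Stacked slabs ⇒ two capacitors in series, each with the full plate area.
C₁ = κ₁ε₀A/d₁ = 2.53 × 8.85×10⁻¹² × 1.14×10⁻² / 1.93×10⁻⁴ = 1.32×10⁻⁹ F.
C₂ = κ₂ε₀A/d₂ = 3.64 × 8.85×10⁻¹² × 1.14×10⁻² / 7.53×10⁻⁵ = 4.88×10⁻⁹ F.
C = (1/C₁ + 1/C₂)⁻¹ = 1.04×10⁻⁹ F.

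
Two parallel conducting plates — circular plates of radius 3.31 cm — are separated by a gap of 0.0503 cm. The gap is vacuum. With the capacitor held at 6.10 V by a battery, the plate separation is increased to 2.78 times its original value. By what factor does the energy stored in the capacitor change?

Battery connected ⇒ V is held fixed.
C₂ = 0.360 C₁ and U = ½CV², so U₂/U₁ = C₂/C₁ = 0.360.

U₂/U₁ ≈ 0.360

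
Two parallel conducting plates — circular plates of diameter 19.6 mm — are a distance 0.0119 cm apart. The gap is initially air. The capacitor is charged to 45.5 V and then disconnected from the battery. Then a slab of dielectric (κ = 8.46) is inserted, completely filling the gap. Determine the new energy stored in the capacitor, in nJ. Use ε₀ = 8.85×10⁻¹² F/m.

A = π(19.6/2 mm)² = 3.02×10⁻⁴ m².
Initially C₁ = ε₀A/d = 8.85×10⁻¹² × 3.02×10⁻⁴ / 1.19×10⁻⁴ = 2.24×10⁻¹¹ F.
U₁ = 2.32×10⁻⁸ J.
Isolated ⇒ Q is held fixed. C₂ = 8.46 C₁ and U = Q²/(2C), so U₂/U₁ = C₁/C₂ = 0.118.
U₂ = 0.118 × 2.32×10⁻⁸ = 2.75×10⁻⁹ J.

U ≈ 2.75 nJ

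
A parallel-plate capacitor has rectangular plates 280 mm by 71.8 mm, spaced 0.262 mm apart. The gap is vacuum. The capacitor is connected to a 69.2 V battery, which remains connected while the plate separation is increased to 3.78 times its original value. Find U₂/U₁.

Battery connected ⇒ V is held fixed.
C₂ = 0.265 C₁ and U = ½CV², so U₂/U₁ = C₂/C₁ = 0.265.

U₂/U₁ ≈ 0.265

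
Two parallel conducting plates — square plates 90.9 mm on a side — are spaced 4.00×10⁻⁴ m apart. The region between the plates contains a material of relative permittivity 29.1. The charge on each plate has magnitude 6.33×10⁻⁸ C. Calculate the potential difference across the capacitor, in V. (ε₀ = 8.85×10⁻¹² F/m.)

A = (90.9 mm)² = 8.26×10⁻³ m².
C = κε₀A/d = 29.1 × 8.85×10⁻¹² × 8.26×10⁻³ / 4.00×10⁻⁴ = 5.32×10⁻⁹ F.
V = Q/C = 6.33×10⁻⁸ / 5.32×10⁻⁹ = 11.9 V.

11.9 V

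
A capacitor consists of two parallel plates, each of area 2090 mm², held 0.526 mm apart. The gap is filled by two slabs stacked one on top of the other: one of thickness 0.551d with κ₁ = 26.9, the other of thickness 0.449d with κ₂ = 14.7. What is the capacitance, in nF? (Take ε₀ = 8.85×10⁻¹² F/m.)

C ≈ 0.689 nF

A = 2090 mm² = 2.09×10⁻³ m².
Stacked slabs ⇒ two capacitors in series, each with the full plate area.
C₁ = κ₁ε₀A/d₁ = 26.9 × 8.85×10⁻¹² × 2.09×10⁻³ / 2.90×10⁻⁴ = 1.72×10⁻⁹ F.
C₂ = κ₂ε₀A/d₂ = 14.7 × 8.85×10⁻¹² × 2.09×10⁻³ / 2.36×10⁻⁴ = 1.15×10⁻⁹ F.
C = (1/C₁ + 1/C₂)⁻¹ = 6.89×10⁻¹⁰ F.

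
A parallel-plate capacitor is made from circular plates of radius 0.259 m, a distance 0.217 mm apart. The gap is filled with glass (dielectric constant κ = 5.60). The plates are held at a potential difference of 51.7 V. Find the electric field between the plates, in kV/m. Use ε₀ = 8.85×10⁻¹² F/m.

238 kV/m

E = V/d = 51.7 / 2.17×10⁻⁴ = 2.38×10⁵ V/m.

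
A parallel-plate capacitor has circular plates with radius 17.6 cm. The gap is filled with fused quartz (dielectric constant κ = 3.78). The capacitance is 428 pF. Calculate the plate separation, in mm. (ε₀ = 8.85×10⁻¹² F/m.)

d ≈ 7.61 mm

A = π(17.6 cm)² = 9.73×10⁻² m².
d = κε₀A/C = 3.78 × 8.85×10⁻¹² × 9.73×10⁻² / 4.28×10⁻¹⁰ = 7.61×10⁻³ m.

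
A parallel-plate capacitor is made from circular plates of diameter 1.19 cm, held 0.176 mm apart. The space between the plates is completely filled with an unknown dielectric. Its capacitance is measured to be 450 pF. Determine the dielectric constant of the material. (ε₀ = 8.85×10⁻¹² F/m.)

A = π(1.19/2 cm)² = 1.11×10⁻⁴ m².
κ = Cd/(ε₀A) = 4.50×10⁻¹⁰ × 1.76×10⁻⁴ / (8.85×10⁻¹² × 1.11×10⁻⁴) = 80.5.

80.5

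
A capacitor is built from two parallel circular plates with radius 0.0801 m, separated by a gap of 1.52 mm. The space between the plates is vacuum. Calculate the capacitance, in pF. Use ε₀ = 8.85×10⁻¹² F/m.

A = π(0.0801 m)² = 2.02×10⁻² m².
C = ε₀A/d = 8.85×10⁻¹² × 2.02×10⁻² / 1.52×10⁻³ = 1.17×10⁻¹⁰ F.

C ≈ 117 pF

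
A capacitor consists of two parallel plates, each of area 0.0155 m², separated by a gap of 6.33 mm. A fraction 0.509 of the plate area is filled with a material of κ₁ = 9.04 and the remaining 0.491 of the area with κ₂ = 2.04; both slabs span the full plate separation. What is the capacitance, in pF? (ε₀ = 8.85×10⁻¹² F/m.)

Side-by-side slabs ⇒ two capacitors in parallel, each spanning the full gap.
C₁ = κ₁ε₀A₁/d = 9.04 × 8.85×10⁻¹² × 7.89×10⁻³ / 6.33×10⁻³ = 9.97×10⁻¹¹ F.
C₂ = κ₂ε₀A₂/d = 2.04 × 8.85×10⁻¹² × 7.61×10⁻³ / 6.33×10⁻³ = 2.17×10⁻¹¹ F.
C = C₁ + C₂ = 1.21×10⁻¹⁰ F.

121 pF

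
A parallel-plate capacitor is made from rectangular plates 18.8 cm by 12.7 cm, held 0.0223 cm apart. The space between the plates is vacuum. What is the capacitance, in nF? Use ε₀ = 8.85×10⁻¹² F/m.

C ≈ 0.948 nF

A = 18.8 × 12.7 cm² = 2.39×10⁻² m².
C = ε₀A/d = 8.85×10⁻¹² × 2.39×10⁻² / 2.23×10⁻⁴ = 9.48×10⁻¹⁰ F.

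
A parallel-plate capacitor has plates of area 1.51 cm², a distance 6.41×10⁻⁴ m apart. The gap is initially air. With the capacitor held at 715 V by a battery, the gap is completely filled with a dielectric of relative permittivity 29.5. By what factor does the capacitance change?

C₂/C₁ ≈ 29.5

C = κε₀A/d scales with κ, so C₂/C₁ = κ = 29.5.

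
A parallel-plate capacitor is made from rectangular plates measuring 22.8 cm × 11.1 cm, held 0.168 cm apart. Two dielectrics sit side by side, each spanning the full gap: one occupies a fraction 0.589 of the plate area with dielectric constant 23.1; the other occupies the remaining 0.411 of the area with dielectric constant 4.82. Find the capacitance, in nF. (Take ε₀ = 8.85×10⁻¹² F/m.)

C ≈ 2.08 nF

A = 22.8 × 11.1 cm² = 2.53×10⁻² m².
Side-by-side slabs ⇒ two capacitors in parallel, each spanning the full gap.
C₁ = κ₁ε₀A₁/d = 23.1 × 8.85×10⁻¹² × 1.49×10⁻² / 1.68×10⁻³ = 1.81×10⁻⁹ F.
C₂ = κ₂ε₀A₂/d = 4.82 × 8.85×10⁻¹² × 1.04×10⁻² / 1.68×10⁻³ = 2.64×10⁻¹⁰ F.
C = C₁ + C₂ = 2.08×10⁻⁹ F.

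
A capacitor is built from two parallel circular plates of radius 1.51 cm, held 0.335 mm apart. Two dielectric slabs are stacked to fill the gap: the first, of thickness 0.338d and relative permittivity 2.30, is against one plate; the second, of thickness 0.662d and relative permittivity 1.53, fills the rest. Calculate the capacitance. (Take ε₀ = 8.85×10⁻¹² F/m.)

32.6 pF

A = π(1.51 cm)² = 7.16×10⁻⁴ m².
Stacked slabs ⇒ two capacitors in series, each with the full plate area.
C₁ = κ₁ε₀A/d₁ = 2.30 × 8.85×10⁻¹² × 7.16×10⁻⁴ / 1.13×10⁻⁴ = 1.29×10⁻¹⁰ F.
C₂ = κ₂ε₀A/d₂ = 1.53 × 8.85×10⁻¹² × 7.16×10⁻⁴ / 2.22×10⁻⁴ = 4.37×10⁻¹¹ F.
C = (1/C₁ + 1/C₂)⁻¹ = 3.26×10⁻¹¹ F.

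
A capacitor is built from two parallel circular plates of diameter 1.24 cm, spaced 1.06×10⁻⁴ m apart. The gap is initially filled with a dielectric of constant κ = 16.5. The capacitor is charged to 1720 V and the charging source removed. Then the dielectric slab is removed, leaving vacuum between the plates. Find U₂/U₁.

Isolated ⇒ Q is held fixed.
C₂ = 0.0606 C₁ and U = Q²/(2C), so U₂/U₁ = C₁/C₂ = 16.5.

16.5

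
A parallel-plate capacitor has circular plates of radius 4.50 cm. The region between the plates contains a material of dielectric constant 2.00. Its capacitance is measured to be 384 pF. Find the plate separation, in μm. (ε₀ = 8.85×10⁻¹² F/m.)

A = π(4.50 cm)² = 6.36×10⁻³ m².
d = κε₀A/C = 2.00 × 8.85×10⁻¹² × 6.36×10⁻³ / 3.84×10⁻¹⁰ = 2.93×10⁻⁴ m.

d ≈ 293 μm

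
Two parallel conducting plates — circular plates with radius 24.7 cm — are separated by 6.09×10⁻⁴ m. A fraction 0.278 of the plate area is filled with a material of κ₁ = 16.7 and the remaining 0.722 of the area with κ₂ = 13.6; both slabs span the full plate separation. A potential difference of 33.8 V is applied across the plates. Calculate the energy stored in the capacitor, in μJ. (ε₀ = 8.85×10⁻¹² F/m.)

A = π(24.7 cm)² = 0.192 m².
Side-by-side slabs ⇒ two capacitors in parallel, each spanning the full gap.
C₁ = κ₁ε₀A₁/d = 16.7 × 8.85×10⁻¹² × 5.33×10⁻² / 6.09×10⁻⁴ = 1.29×10⁻⁸ F.
C₂ = κ₂ε₀A₂/d = 13.6 × 8.85×10⁻¹² × 0.138 / 6.09×10⁻⁴ = 2.73×10⁻⁸ F.
C = C₁ + C₂ = 4.03×10⁻⁸ F.
U = ½CV² = ½ × 4.03×10⁻⁸ × (33.8)² = 2.30×10⁻⁵ J.

23.0 μJ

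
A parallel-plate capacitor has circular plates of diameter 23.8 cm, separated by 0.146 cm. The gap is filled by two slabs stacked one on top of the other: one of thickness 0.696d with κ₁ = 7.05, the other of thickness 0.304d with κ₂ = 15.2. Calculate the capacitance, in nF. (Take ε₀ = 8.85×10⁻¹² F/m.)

A = π(23.8/2 cm)² = 4.45×10⁻² m².
Stacked slabs ⇒ two capacitors in series, each with the full plate area.
C₁ = κ₁ε₀A/d₁ = 7.05 × 8.85×10⁻¹² × 4.45×10⁻² / 1.02×10⁻³ = 2.73×10⁻⁹ F.
C₂ = κ₂ε₀A/d₂ = 15.2 × 8.85×10⁻¹² × 4.45×10⁻² / 4.44×10⁻⁴ = 1.35×10⁻⁸ F.
C = (1/C₁ + 1/C₂)⁻¹ = 2.27×10⁻⁹ F.

C ≈ 2.27 nF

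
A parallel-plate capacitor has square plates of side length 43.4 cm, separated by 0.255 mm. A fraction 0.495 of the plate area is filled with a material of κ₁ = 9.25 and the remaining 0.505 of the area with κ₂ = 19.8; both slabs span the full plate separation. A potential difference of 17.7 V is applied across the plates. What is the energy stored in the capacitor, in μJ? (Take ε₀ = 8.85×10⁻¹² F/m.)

14.9 μJ

A = (43.4 cm)² = 0.188 m².
Side-by-side slabs ⇒ two capacitors in parallel, each spanning the full gap.
C₁ = κ₁ε₀A₁/d = 9.25 × 8.85×10⁻¹² × 9.32×10⁻² / 2.55×10⁻⁴ = 2.99×10⁻⁸ F.
C₂ = κ₂ε₀A₂/d = 19.8 × 8.85×10⁻¹² × 9.51×10⁻² / 2.55×10⁻⁴ = 6.54×10⁻⁸ F.
C = C₁ + C₂ = 9.53×10⁻⁸ F.
U = ½CV² = ½ × 9.53×10⁻⁸ × (17.7)² = 1.49×10⁻⁵ J.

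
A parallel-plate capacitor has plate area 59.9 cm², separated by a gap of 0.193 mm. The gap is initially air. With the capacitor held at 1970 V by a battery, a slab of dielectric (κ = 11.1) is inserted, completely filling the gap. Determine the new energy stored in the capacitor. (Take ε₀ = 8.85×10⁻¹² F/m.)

A = 59.9 cm² = 5.99×10⁻³ m².
Initially C₁ = ε₀A/d = 8.85×10⁻¹² × 5.99×10⁻³ / 1.93×10⁻⁴ = 2.75×10⁻¹⁰ F.
U₁ = 5.33×10⁻⁴ J.
Battery connected ⇒ V is held fixed. C₂ = 11.1 C₁ and U = ½CV², so U₂/U₁ = C₂/C₁ = 11.1.
U₂ = 11.1 × 5.33×10⁻⁴ = 5.92×10⁻³ J.

5.92 mJ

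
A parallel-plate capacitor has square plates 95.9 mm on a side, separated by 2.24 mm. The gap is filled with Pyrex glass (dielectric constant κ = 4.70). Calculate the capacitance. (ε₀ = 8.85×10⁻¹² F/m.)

A = (95.9 mm)² = 9.20×10⁻³ m².
C = κε₀A/d = 4.70 × 8.85×10⁻¹² × 9.20×10⁻³ / 2.24×10⁻³ = 1.71×10⁻¹⁰ F.

C ≈ 171 pF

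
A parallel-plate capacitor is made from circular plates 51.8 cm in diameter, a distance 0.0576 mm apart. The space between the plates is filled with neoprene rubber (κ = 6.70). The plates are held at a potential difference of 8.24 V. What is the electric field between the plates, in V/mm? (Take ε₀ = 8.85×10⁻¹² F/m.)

E = V/d = 8.24 / 5.76×10⁻⁵ = 1.43×10⁵ V/m.

143 V/mm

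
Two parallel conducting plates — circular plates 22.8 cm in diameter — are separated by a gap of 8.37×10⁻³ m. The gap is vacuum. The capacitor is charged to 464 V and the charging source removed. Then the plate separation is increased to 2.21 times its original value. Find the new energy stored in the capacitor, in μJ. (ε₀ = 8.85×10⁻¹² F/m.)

A = π(22.8/2 cm)² = 4.08×10⁻² m².
Initially C₁ = ε₀A/d = 8.85×10⁻¹² × 4.08×10⁻² / 8.37×10⁻³ = 4.32×10⁻¹¹ F.
U₁ = 4.65×10⁻⁶ J.
Isolated ⇒ Q is held fixed. C₂ = 0.452 C₁ and U = Q²/(2C), so U₂/U₁ = C₁/C₂ = 2.21.
U₂ = 2.21 × 4.65×10⁻⁶ = 1.03×10⁻⁵ J.

U ≈ 10.3 μJ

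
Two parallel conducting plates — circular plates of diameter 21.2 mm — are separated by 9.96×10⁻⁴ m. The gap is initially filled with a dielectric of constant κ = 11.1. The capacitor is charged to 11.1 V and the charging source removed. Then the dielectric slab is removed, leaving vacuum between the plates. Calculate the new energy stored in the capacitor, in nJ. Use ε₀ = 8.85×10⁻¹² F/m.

23.8 nJ

A = π(21.2/2 mm)² = 3.53×10⁻⁴ m².
Initially C₁ = κε₀A/d = 11.1 × 8.85×10⁻¹² × 3.53×10⁻⁴ / 9.96×10⁻⁴ = 3.48×10⁻¹¹ F.
U₁ = 2.14×10⁻⁹ J.
Isolated ⇒ Q is held fixed. C₂ = 0.0901 C₁ and U = Q²/(2C), so U₂/U₁ = C₁/C₂ = 11.1.
U₂ = 11.1 × 2.14×10⁻⁹ = 2.38×10⁻⁸ J.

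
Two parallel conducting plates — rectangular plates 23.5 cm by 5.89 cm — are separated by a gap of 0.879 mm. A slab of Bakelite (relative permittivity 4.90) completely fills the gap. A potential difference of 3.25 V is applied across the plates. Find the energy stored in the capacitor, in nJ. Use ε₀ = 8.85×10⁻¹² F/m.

3.61 nJ

A = 23.5 × 5.89 cm² = 1.38×10⁻² m².
C = κε₀A/d = 4.90 × 8.85×10⁻¹² × 1.38×10⁻² / 8.79×10⁻⁴ = 6.83×10⁻¹⁰ F.
U = ½CV² = ½ × 6.83×10⁻¹⁰ × (3.25)² = 3.61×10⁻⁹ J.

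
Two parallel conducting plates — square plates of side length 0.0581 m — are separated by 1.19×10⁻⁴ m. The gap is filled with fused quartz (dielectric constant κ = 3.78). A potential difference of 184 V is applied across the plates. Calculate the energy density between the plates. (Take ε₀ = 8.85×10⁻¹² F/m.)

E = V/d = 184 / 1.19×10⁻⁴ = 1.55×10⁶ V/m.
u = ½κε₀E² = ½ × 3.78 × 8.85×10⁻¹² × (1.55×10⁶)² = 40.0 J/m³.

u ≈ 40.0 J/m³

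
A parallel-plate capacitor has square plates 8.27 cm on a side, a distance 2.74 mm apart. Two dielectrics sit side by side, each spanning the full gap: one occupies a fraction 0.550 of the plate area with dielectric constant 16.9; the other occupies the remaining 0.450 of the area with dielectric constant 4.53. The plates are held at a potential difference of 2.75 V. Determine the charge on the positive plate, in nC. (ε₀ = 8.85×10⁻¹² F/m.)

Q ≈ 0.688 nC

A = (8.27 cm)² = 6.84×10⁻³ m².
Side-by-side slabs ⇒ two capacitors in parallel, each spanning the full gap.
C₁ = κ₁ε₀A₁/d = 16.9 × 8.85×10⁻¹² × 3.76×10⁻³ / 2.74×10⁻³ = 2.05×10⁻¹⁰ F.
C₂ = κ₂ε₀A₂/d = 4.53 × 8.85×10⁻¹² × 3.08×10⁻³ / 2.74×10⁻³ = 4.50×10⁻¹¹ F.
C = C₁ + C₂ = 2.50×10⁻¹⁰ F.
Q = CV = 2.50×10⁻¹⁰ × 2.75 = 6.88×10⁻¹⁰ C.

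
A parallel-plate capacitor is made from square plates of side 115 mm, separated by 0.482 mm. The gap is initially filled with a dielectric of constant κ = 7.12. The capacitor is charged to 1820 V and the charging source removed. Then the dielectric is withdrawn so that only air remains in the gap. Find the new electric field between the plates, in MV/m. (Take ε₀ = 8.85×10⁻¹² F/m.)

A = (115 mm)² = 1.32×10⁻² m².
Initially C₁ = κε₀A/d = 7.12 × 8.85×10⁻¹² × 1.32×10⁻² / 4.82×10⁻⁴ = 1.73×10⁻⁹ F.
E₁ = 3.78×10⁶ V/m.
Isolated ⇒ Q is held fixed. V₂ = Q/C₂ = V₁/0.140; E = V/d, so E₂/E₁ = (V₂/V₁)(d₁/d₂) = 7.12.
E₂ = 7.12 × 3.78×10⁶ = 2.69×10⁷ V/m.

26.9 MV/m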